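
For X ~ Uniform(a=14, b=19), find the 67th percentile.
17.3500

We have X ~ Uniform(a=14, b=19).

We want to find x such that P(X ≤ x) = 0.67.

This is the 67th percentile, which means 67% of values fall below this point.

Using the inverse CDF (quantile function):
x = F⁻¹(0.67) = 17.3500

Verification: P(X ≤ 17.3500) = 0.67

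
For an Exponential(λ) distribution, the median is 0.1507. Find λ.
λ = 4.5995

For X ~ Exponential(λ), the CDF is F(x) = 1 - e^(-λx).
The median m satisfies F(m) = 0.5:
1 - e^(-λm) = 0.5
e^(-λm) = 0.5
λm = ln(2)
m = ln(2) / λ

Given m = 0.1507:
λ = ln(2) / 0.1507 = 0.693147 / 0.1507 = 4.5995

Verification: ln(2) / 4.5995 = 0.1507 ✓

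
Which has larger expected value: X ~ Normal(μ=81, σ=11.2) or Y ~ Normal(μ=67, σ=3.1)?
X has larger mean (81.0000 > 67.0000)

Compute the expected value for each distribution:

X ~ Normal(μ=81, σ=11.2):
E[X] = 81.0000

Y ~ Normal(μ=67, σ=3.1):
E[Y] = 67.0000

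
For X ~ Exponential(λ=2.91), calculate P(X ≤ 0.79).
0.899631

We have X ~ Exponential(λ=2.91).

The CDF gives us P(X ≤ k).

Using the CDF:
P(X ≤ 0.79) = 0.899631

This means there's approximately a 90.0% chance that X is at most 0.79.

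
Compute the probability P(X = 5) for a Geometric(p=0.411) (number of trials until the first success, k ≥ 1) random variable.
0.049466

We have X ~ Geometric(p=0.411) (number of trials until the first success, k ≥ 1).

For a Geometric distribution, the PMF gives us the probability of each outcome.

Using the PMF formula:
P(X = 5) = 0.049466

Rounded to 4 decimal places: 0.0495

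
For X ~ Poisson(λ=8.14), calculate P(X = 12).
0.051523

We have X ~ Poisson(λ=8.14).

For a Poisson distribution, the PMF gives us the probability of each outcome.

Using the PMF formula:
P(X = 12) = 0.051523

Rounded to 4 decimal places: 0.0515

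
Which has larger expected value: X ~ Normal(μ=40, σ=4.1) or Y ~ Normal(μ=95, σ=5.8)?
Y has larger mean (95.0000 > 40.0000)

Compute the expected value for each distribution:

X ~ Normal(μ=40, σ=4.1):
E[X] = 40.0000

Y ~ Normal(μ=95, σ=5.8):
E[Y] = 95.0000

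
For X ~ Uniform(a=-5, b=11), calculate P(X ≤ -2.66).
0.146250

We have X ~ Uniform(a=-5, b=11).

The CDF gives us P(X ≤ k).

Using the CDF:
P(X ≤ -2.66) = 0.146250

This means there's approximately a 14.6% chance that X is at most -2.66.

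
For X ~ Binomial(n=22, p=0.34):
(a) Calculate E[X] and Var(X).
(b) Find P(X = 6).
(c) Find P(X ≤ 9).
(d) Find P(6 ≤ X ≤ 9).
(a) E[X] = 7.4800, Var(X) = 4.9368
(b) P(X = 6) = 0.149414
(c) P(X ≤ 9) = 0.819471
(d) P(6 ≤ X ≤ 9) = 0.631460

We have X ~ Binomial(n=22, p=0.34).

(a) Moments:
E[X] = 7.4800
Var(X) = 4.9368
σ = √Var(X) = 2.2219

(b) Point probability using PMF:
P(X = 6) = 0.149414

(c) Cumulative probability using CDF:
P(X ≤ 9) = F(9) = 0.819471

(d) Range probability:
P(6 ≤ X ≤ 9) = P(X ≤ 9) - P(X ≤ 5)
                   = F(9) - F(5)
                   = 0.819471 - 0.188012
                   = 0.631460

This means approximately 63.1% of outcomes fall in the interval [6, 9].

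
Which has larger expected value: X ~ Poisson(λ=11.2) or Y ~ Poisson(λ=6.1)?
X has larger mean (11.2000 > 6.1000)

Compute the expected value for each distribution:

X ~ Poisson(λ=11.2):
E[X] = 11.2000

Y ~ Poisson(λ=6.1):
E[Y] = 6.1000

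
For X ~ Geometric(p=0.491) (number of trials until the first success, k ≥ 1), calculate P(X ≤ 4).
0.932877

We have X ~ Geometric(p=0.491) (number of trials until the first success, k ≥ 1).

The CDF gives us P(X ≤ k).

Using the CDF:
P(X ≤ 4) = 0.932877

This means there's approximately a 93.3% chance that X is at most 4.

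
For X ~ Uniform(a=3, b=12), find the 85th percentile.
10.6500

We have X ~ Uniform(a=3, b=12).

We want to find x such that P(X ≤ x) = 0.85.

This is the 85th percentile, which means 85% of values fall below this point.

Using the inverse CDF (quantile function):
x = F⁻¹(0.85) = 10.6500

Verification: P(X ≤ 10.6500) = 0.85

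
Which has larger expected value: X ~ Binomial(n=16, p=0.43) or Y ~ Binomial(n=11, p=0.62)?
X has larger mean (6.8800 > 6.8200)

Compute the expected value for each distribution:

X ~ Binomial(n=16, p=0.43):
E[X] = 6.8800

Y ~ Binomial(n=11, p=0.62):
E[Y] = 6.8200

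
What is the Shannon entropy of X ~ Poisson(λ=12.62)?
2.6797 nats

We have X ~ Poisson(λ=12.62).

The Shannon entropy measures the uncertainty or information content of the distribution.

For a Poisson distribution with λ=12.62:
H(X) = 2.6797 nats

(In bits, this would be 3.8660 bits.)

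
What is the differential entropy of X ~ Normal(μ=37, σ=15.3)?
4.1468 nats

We have X ~ Normal(μ=37, σ=15.3).

The differential entropy measures the uncertainty or information content of the distribution.

For a Normal distribution with μ=37, σ=15.3:
h(X) = 4.1468 nats

(In bits, this would be 5.9826 bits.)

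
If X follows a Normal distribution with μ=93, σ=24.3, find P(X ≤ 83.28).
0.344578

We have X ~ Normal(μ=93, σ=24.3).

The CDF gives us P(X ≤ k).

Using the CDF:
P(X ≤ 83.28) = 0.344578

This means there's approximately a 34.5% chance that X is at most 83.28.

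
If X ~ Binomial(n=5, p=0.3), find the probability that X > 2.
0.163080

We have X ~ Binomial(n=5, p=0.3).

P(X > 2) = 1 - P(X ≤ 2)
                = 1 - F(2)
                = 1 - 0.836920
                = 0.163080

So there's approximately a 16.3% chance that X exceeds 2.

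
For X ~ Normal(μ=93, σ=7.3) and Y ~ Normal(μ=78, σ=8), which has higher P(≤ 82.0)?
Y has higher probability (P(Y ≤ 82.0) = 0.6915 > P(X ≤ 82.0) = 0.0659)

Compute P(≤ 82.0) for each distribution:

X ~ Normal(μ=93, σ=7.3):
P(X ≤ 82.0) = 0.0659

Y ~ Normal(μ=78, σ=8):
P(Y ≤ 82.0) = 0.6915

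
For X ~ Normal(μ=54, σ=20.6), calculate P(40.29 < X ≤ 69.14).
0.515961

We have X ~ Normal(μ=54, σ=20.6).

To find P(40.29 < X ≤ 69.14), we use:
P(40.29 < X ≤ 69.14) = P(X ≤ 69.14) - P(X ≤ 40.29)
                 = F(69.14) - F(40.29)
                 = 0.768815 - 0.252855
                 = 0.515961

So there's approximately a 51.6% chance that X falls in this range.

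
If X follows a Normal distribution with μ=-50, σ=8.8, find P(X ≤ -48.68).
0.559618

We have X ~ Normal(μ=-50, σ=8.8).

The CDF gives us P(X ≤ k).

Using the CDF:
P(X ≤ -48.68) = 0.559618

This means there's approximately a 56.0% chance that X is at most -48.68.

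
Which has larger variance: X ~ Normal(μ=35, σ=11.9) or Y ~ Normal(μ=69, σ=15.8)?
Y has larger variance (249.6400 > 141.6100)

Compute the variance for each distribution:

X ~ Normal(μ=35, σ=11.9):
Var(X) = 141.6100

Y ~ Normal(μ=69, σ=15.8):
Var(Y) = 249.6400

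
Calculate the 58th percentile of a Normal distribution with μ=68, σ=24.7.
72.9868

We have X ~ Normal(μ=68, σ=24.7).

We want to find x such that P(X ≤ x) = 0.58.

This is the 58th percentile, which means 58% of values fall below this point.

Using the inverse CDF (quantile function):
x = F⁻¹(0.58) = 72.9868

Verification: P(X ≤ 72.9868) = 0.58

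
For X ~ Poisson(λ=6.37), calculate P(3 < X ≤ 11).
0.849101

We have X ~ Poisson(λ=6.37).

To find P(3 < X ≤ 11), we use:
P(3 < X ≤ 11) = P(X ≤ 11) - P(X ≤ 3)
                 = F(11) - F(3)
                 = 0.970215 - 0.121114
                 = 0.849101

So there's approximately a 84.9% chance that X falls in this range.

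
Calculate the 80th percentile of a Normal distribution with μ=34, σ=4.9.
38.1239

We have X ~ Normal(μ=34, σ=4.9).

We want to find x such that P(X ≤ x) = 0.8.

This is the 80th percentile, which means 80% of values fall below this point.

Using the inverse CDF (quantile function):
x = F⁻¹(0.8) = 38.1239

Verification: P(X ≤ 38.1239) = 0.8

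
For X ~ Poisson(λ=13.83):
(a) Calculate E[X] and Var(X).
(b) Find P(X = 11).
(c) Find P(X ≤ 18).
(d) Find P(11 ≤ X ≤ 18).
(a) E[X] = 13.8300, Var(X) = 13.8300
(b) P(X = 11) = 0.087417
(c) P(X ≤ 18) = 0.891839
(d) P(11 ≤ X ≤ 18) = 0.704614

We have X ~ Poisson(λ=13.83).

(a) Moments:
E[X] = 13.8300
Var(X) = 13.8300
σ = √Var(X) = 3.7189

(b) Point probability using PMF:
P(X = 11) = 0.087417

(c) Cumulative probability using CDF:
P(X ≤ 18) = F(18) = 0.891839

(d) Range probability:
P(11 ≤ X ≤ 18) = P(X ≤ 18) - P(X ≤ 10)
                   = F(18) - F(10)
                   = 0.891839 - 0.187224
                   = 0.704614

This means approximately 70.5% of outcomes fall in the interval [11, 18].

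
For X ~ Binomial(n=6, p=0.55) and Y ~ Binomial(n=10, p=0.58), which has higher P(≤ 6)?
X has higher probability (P(X ≤ 6) = 1.0000 > P(Y ≤ 6) = 0.6665)

Compute P(≤ 6) for each distribution:

X ~ Binomial(n=6, p=0.55):
P(X ≤ 6) = 1.0000

Y ~ Binomial(n=10, p=0.58):
P(Y ≤ 6) = 0.6665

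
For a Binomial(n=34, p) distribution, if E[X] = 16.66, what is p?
p = 0.49

For a Binomial(n, p) distribution:
E[X] = n × p

Given n = 34 and E[X] = 16.66:
16.66 = 34 × p
p = 16.66 / 34 = 0.49

Verification: Binomial(34, 0.49) has E[X] = 16.66 ✓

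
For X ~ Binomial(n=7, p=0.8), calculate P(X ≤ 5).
0.423283

We have X ~ Binomial(n=7, p=0.8).

The CDF gives us P(X ≤ k).

Using the CDF:
P(X ≤ 5) = 0.423283

This means there's approximately a 42.3% chance that X is at most 5.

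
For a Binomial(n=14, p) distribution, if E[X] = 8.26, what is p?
p = 0.59

For a Binomial(n, p) distribution:
E[X] = n × p

Given n = 14 and E[X] = 8.26:
8.26 = 14 × p
p = 8.26 / 14 = 0.59

Verification: Binomial(14, 0.59) has E[X] = 8.26 ✓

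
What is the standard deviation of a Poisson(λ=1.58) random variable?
1.2570

We have X ~ Poisson(λ=1.58).

For a Poisson distribution with λ=1.58:
σ = √Var(X) = 1.2570

The standard deviation is the square root of the variance.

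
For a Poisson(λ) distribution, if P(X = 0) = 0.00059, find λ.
λ = 7.4354

For a Poisson(λ) distribution, the PMF at 0 is:
P(X = 0) = λ^0 e^(-λ) / 0! = e^(-λ)

Given P(X = 0) = 0.00059:
e^(-λ) = 0.00059
-λ = ln(0.00059)
λ = -ln(0.00059) = 7.4354

Verification: e^(-7.4354) = 0.00059 ✓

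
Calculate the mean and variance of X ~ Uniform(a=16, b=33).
E[X] = 24.5000, Var(X) = 24.0833

We have X ~ Uniform(a=16, b=33).

For a Uniform distribution with a=16, b=33:

Expected value:
E[X] = 24.5000

Variance:
Var(X) = 24.0833

Standard deviation:
σ = √Var(X) = 4.9075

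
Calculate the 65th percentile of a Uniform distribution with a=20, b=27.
24.5500

We have X ~ Uniform(a=20, b=27).

We want to find x such that P(X ≤ x) = 0.65.

This is the 65th percentile, which means 65% of values fall below this point.

Using the inverse CDF (quantile function):
x = F⁻¹(0.65) = 24.5500

Verification: P(X ≤ 24.5500) = 0.65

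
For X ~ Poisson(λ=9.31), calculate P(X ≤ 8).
0.415566

We have X ~ Poisson(λ=9.31).

The CDF gives us P(X ≤ k).

Using the CDF:
P(X ≤ 8) = 0.415566

This means there's approximately a 41.6% chance that X is at most 8.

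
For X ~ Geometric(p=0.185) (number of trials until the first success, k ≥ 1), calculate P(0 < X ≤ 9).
0.841358

We have X ~ Geometric(p=0.185) (number of trials until the first success, k ≥ 1).

To find P(0 < X ≤ 9), we use:
P(0 < X ≤ 9) = P(X ≤ 9) - P(X ≤ 0)
                 = F(9) - F(0)
                 = 0.841358 - 0.000000
                 = 0.841358

So there's approximately a 84.1% chance that X falls in this range.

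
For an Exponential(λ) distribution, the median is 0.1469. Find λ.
λ = 4.7185

For X ~ Exponential(λ), the CDF is F(x) = 1 - e^(-λx).
The median m satisfies F(m) = 0.5:
1 - e^(-λm) = 0.5
e^(-λm) = 0.5
λm = ln(2)
m = ln(2) / λ

Given m = 0.1469:
λ = ln(2) / 0.1469 = 0.693147 / 0.1469 = 4.7185

Verification: ln(2) / 4.7185 = 0.1469 ✓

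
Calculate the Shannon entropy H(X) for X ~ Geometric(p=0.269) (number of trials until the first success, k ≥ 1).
2.1645 nats

We have X ~ Geometric(p=0.269) (number of trials until the first success, k ≥ 1).

The Shannon entropy measures the uncertainty or information content of the distribution.

For a Geometric distribution with p=0.269 (number of trials until the first success, k ≥ 1):
H(X) = 2.1645 nats

(In bits, this would be 3.1228 bits.)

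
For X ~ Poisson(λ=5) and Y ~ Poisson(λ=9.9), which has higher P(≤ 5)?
X has higher probability (P(X ≤ 5) = 0.6160 > P(Y ≤ 5) = 0.0710)

Compute P(≤ 5) for each distribution:

X ~ Poisson(λ=5):
P(X ≤ 5) = 0.6160

Y ~ Poisson(λ=9.9):
P(Y ≤ 5) = 0.0710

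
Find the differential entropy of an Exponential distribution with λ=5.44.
-0.6938 nats

We have X ~ Exponential(λ=5.44).

The differential entropy measures the uncertainty or information content of the distribution.

For an Exponential distribution with λ=5.44:
h(X) = -0.6938 nats

(In bits, this would be -1.0009 bits.)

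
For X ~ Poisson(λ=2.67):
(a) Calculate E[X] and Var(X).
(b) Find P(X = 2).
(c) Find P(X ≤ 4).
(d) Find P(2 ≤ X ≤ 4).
(a) E[X] = 2.6700, Var(X) = 2.6700
(b) P(X = 2) = 0.246846
(c) P(X ≤ 4) = 0.867340
(d) P(2 ≤ X ≤ 4) = 0.613184

We have X ~ Poisson(λ=2.67).

(a) Moments:
E[X] = 2.6700
Var(X) = 2.6700
σ = √Var(X) = 1.6340

(b) Point probability using PMF:
P(X = 2) = 0.246846

(c) Cumulative probability using CDF:
P(X ≤ 4) = F(4) = 0.867340

(d) Range probability:
P(2 ≤ X ≤ 4) = P(X ≤ 4) - P(X ≤ 1)
                   = F(4) - F(1)
                   = 0.867340 - 0.254156
                   = 0.613184

This means approximately 61.3% of outcomes fall in the interval [2, 4].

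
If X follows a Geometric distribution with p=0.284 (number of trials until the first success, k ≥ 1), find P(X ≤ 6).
0.865266

We have X ~ Geometric(p=0.284) (number of trials until the first success, k ≥ 1).

The CDF gives us P(X ≤ k).

Using the CDF:
P(X ≤ 6) = 0.865266

This means there's approximately a 86.5% chance that X is at most 6.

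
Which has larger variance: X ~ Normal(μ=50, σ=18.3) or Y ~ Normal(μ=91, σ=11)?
X has larger variance (334.8900 > 121.0000)

Compute the variance for each distribution:

X ~ Normal(μ=50, σ=18.3):
Var(X) = 334.8900

Y ~ Normal(μ=91, σ=11):
Var(Y) = 121.0000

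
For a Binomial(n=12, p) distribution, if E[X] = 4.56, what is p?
p = 0.38

For a Binomial(n, p) distribution:
E[X] = n × p

Given n = 12 and E[X] = 4.56:
4.56 = 12 × p
p = 4.56 / 12 = 0.38

Verification: Binomial(12, 0.38) has E[X] = 4.56 ✓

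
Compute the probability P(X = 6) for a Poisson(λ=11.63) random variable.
0.030570

We have X ~ Poisson(λ=11.63).

For a Poisson distribution, the PMF gives us the probability of each outcome.

Using the PMF formula:
P(X = 6) = 0.030570

Rounded to 4 decimal places: 0.0306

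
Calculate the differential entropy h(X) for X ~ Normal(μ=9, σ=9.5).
3.6702 nats

We have X ~ Normal(μ=9, σ=9.5).

The differential entropy measures the uncertainty or information content of the distribution.

For a Normal distribution with μ=9, σ=9.5:
h(X) = 3.6702 nats

(In bits, this would be 5.2950 bits.)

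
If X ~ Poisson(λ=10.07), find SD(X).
3.1733

We have X ~ Poisson(λ=10.07).

For a Poisson distribution with λ=10.07:
σ = √Var(X) = 3.1733

The standard deviation is the square root of the variance.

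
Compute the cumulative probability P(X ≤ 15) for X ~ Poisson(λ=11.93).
0.849439

We have X ~ Poisson(λ=11.93).

The CDF gives us P(X ≤ k).

Using the CDF:
P(X ≤ 15) = 0.849439

This means there's approximately a 84.9% chance that X is at most 15.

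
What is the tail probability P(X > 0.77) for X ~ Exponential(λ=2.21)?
0.182373

We have X ~ Exponential(λ=2.21).

P(X > 0.77) = 1 - P(X ≤ 0.77)
                = 1 - F(0.77)
                = 1 - 0.817627
                = 0.182373

So there's approximately a 18.2% chance that X exceeds 0.77.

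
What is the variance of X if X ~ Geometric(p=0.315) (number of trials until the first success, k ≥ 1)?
6.9035

We have X ~ Geometric(p=0.315) (number of trials until the first success, k ≥ 1).

For a Geometric distribution with p=0.315 (number of trials until the first success, k ≥ 1):
Var(X) = 6.9035

The variance measures the spread of the distribution around the mean.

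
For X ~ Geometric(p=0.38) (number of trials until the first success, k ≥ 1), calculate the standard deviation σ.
2.0721

We have X ~ Geometric(p=0.38) (number of trials until the first success, k ≥ 1).

For a Geometric distribution with p=0.38 (number of trials until the first success, k ≥ 1):
σ = √Var(X) = 2.0721

The standard deviation is the square root of the variance.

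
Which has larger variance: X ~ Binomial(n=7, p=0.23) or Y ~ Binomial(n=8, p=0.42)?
Y has larger variance (1.9488 > 1.2397)

Compute the variance for each distribution:

X ~ Binomial(n=7, p=0.23):
Var(X) = 1.2397

Y ~ Binomial(n=8, p=0.42):
Var(Y) = 1.9488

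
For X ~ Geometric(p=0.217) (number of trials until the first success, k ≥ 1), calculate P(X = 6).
0.063866

We have X ~ Geometric(p=0.217) (number of trials until the first success, k ≥ 1).

For a Geometric distribution, the PMF gives us the probability of each outcome.

Using the PMF formula:
P(X = 6) = 0.063866

Rounded to 4 decimal places: 0.0639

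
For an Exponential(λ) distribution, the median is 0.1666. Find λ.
λ = 4.1605

For X ~ Exponential(λ), the CDF is F(x) = 1 - e^(-λx).
The median m satisfies F(m) = 0.5:
1 - e^(-λm) = 0.5
e^(-λm) = 0.5
λm = ln(2)
m = ln(2) / λ

Given m = 0.1666:
λ = ln(2) / 0.1666 = 0.693147 / 0.1666 = 4.1605

Verification: ln(2) / 4.1605 = 0.1666 ✓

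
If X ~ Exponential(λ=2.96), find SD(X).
0.3378

We have X ~ Exponential(λ=2.96).

For an Exponential distribution with λ=2.96:
σ = √Var(X) = 0.3378

The standard deviation is the square root of the variance.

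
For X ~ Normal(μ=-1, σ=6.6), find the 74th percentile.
3.2461

We have X ~ Normal(μ=-1, σ=6.6).

We want to find x such that P(X ≤ x) = 0.74.

This is the 74th percentile, which means 74% of values fall below this point.

Using the inverse CDF (quantile function):
x = F⁻¹(0.74) = 3.2461

Verification: P(X ≤ 3.2461) = 0.74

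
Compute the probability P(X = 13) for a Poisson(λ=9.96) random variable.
0.072031

We have X ~ Poisson(λ=9.96).

For a Poisson distribution, the PMF gives us the probability of each outcome.

Using the PMF formula:
P(X = 13) = 0.072031

Rounded to 4 decimal places: 0.0720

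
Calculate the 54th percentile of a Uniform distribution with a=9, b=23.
16.5600

We have X ~ Uniform(a=9, b=23).

We want to find x such that P(X ≤ x) = 0.54.

This is the 54th percentile, which means 54% of values fall below this point.

Using the inverse CDF (quantile function):
x = F⁻¹(0.54) = 16.5600

Verification: P(X ≤ 16.5600) = 0.54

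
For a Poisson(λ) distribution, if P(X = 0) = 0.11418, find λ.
λ = 2.1700

For a Poisson(λ) distribution, the PMF at 0 is:
P(X = 0) = λ^0 e^(-λ) / 0! = e^(-λ)

Given P(X = 0) = 0.11418:
e^(-λ) = 0.11418
-λ = ln(0.11418)
λ = -ln(0.11418) = 2.1700

Verification: e^(-2.1700) = 0.11418 ✓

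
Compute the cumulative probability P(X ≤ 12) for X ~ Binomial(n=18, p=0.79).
0.158615

We have X ~ Binomial(n=18, p=0.79).

The CDF gives us P(X ≤ k).

Using the CDF:
P(X ≤ 12) = 0.158615

This means there's approximately a 15.9% chance that X is at most 12.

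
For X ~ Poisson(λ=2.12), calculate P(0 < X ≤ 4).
0.815840

We have X ~ Poisson(λ=2.12).

To find P(0 < X ≤ 4), we use:
P(0 < X ≤ 4) = P(X ≤ 4) - P(X ≤ 0)
                 = F(4) - F(0)
                 = 0.935871 - 0.120032
                 = 0.815840

So there's approximately a 81.6% chance that X falls in this range.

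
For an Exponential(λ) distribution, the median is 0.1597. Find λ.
λ = 4.3403

For X ~ Exponential(λ), the CDF is F(x) = 1 - e^(-λx).
The median m satisfies F(m) = 0.5:
1 - e^(-λm) = 0.5
e^(-λm) = 0.5
λm = ln(2)
m = ln(2) / λ

Given m = 0.1597:
λ = ln(2) / 0.1597 = 0.693147 / 0.1597 = 4.3403

Verification: ln(2) / 4.3403 = 0.1597 ✓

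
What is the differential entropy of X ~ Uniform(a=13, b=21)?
2.0794 nats

We have X ~ Uniform(a=13, b=21).

The differential entropy measures the uncertainty or information content of the distribution.

For a Uniform distribution with a=13, b=21:
h(X) = 2.0794 nats

(In bits, this would be 3.0000 bits.)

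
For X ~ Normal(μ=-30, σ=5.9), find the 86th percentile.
-23.6261

We have X ~ Normal(μ=-30, σ=5.9).

We want to find x such that P(X ≤ x) = 0.86.

This is the 86th percentile, which means 86% of values fall below this point.

Using the inverse CDF (quantile function):
x = F⁻¹(0.86) = -23.6261

Verification: P(X ≤ -23.6261) = 0.86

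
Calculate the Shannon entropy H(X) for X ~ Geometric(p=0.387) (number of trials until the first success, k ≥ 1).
1.7245 nats

We have X ~ Geometric(p=0.387) (number of trials until the first success, k ≥ 1).

The Shannon entropy measures the uncertainty or information content of the distribution.

For a Geometric distribution with p=0.387 (number of trials until the first success, k ≥ 1):
H(X) = 1.7245 nats

(In bits, this would be 2.4879 bits.)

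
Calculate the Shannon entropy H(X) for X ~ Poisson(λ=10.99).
2.6095 nats

We have X ~ Poisson(λ=10.99).

The Shannon entropy measures the uncertainty or information content of the distribution.

For a Poisson distribution with λ=10.99:
H(X) = 2.6095 nats

(In bits, this would be 3.7646 bits.)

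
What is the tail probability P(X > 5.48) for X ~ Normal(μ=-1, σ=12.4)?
0.300633

We have X ~ Normal(μ=-1, σ=12.4).

P(X > 5.48) = 1 - P(X ≤ 5.48)
                = 1 - F(5.48)
                = 1 - 0.699367
                = 0.300633

So there's approximately a 30.1% chance that X exceeds 5.48.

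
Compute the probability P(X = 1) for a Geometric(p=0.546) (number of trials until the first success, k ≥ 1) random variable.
0.546000

We have X ~ Geometric(p=0.546) (number of trials until the first success, k ≥ 1).

For a Geometric distribution, the PMF gives us the probability of each outcome.

Using the PMF formula:
P(X = 1) = 0.546000

Rounded to 4 decimal places: 0.5460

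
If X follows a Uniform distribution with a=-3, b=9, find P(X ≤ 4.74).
0.645000

We have X ~ Uniform(a=-3, b=9).

The CDF gives us P(X ≤ k).

Using the CDF:
P(X ≤ 4.74) = 0.645000

This means there's approximately a 64.5% chance that X is at most 4.74.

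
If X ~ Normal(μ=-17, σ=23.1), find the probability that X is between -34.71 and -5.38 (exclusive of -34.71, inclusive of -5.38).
0.470889

We have X ~ Normal(μ=-17, σ=23.1).

To find P(-34.71 < X ≤ -5.38), we use:
P(-34.71 < X ≤ -5.38) = P(X ≤ -5.38) - P(X ≤ -34.71)
                 = F(-5.38) - F(-34.71)
                 = 0.692529 - 0.221640
                 = 0.470889

So there's approximately a 47.1% chance that X falls in this range.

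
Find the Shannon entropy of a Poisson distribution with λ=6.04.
2.3027 nats

We have X ~ Poisson(λ=6.04).

The Shannon entropy measures the uncertainty or information content of the distribution.

For a Poisson distribution with λ=6.04:
H(X) = 2.3027 nats

(In bits, this would be 3.3222 bits.)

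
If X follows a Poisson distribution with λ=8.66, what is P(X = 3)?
0.018768

We have X ~ Poisson(λ=8.66).

For a Poisson distribution, the PMF gives us the probability of each outcome.

Using the PMF formula:
P(X = 3) = 0.018768

Rounded to 4 decimal places: 0.0188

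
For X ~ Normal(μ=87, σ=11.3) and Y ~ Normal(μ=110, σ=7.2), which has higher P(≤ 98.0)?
X has higher probability (P(X ≤ 98.0) = 0.8348 > P(Y ≤ 98.0) = 0.0478)

Compute P(≤ 98.0) for each distribution:

X ~ Normal(μ=87, σ=11.3):
P(X ≤ 98.0) = 0.8348

Y ~ Normal(μ=110, σ=7.2):
P(Y ≤ 98.0) = 0.0478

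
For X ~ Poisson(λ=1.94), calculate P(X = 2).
0.270422

We have X ~ Poisson(λ=1.94).

For a Poisson distribution, the PMF gives us the probability of each outcome.

Using the PMF formula:
P(X = 2) = 0.270422

Rounded to 4 decimal places: 0.2704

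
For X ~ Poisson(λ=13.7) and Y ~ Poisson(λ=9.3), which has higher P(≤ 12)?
Y has higher probability (P(Y ≤ 12) = 0.8529 > P(X ≤ 12) = 0.3886)

Compute P(≤ 12) for each distribution:

X ~ Poisson(λ=13.7):
P(X ≤ 12) = 0.3886

Y ~ Poisson(λ=9.3):
P(Y ≤ 12) = 0.8529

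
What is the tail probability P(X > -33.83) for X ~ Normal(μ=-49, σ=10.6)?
0.076196

We have X ~ Normal(μ=-49, σ=10.6).

P(X > -33.83) = 1 - P(X ≤ -33.83)
                = 1 - F(-33.83)
                = 1 - 0.923804
                = 0.076196

So there's approximately a 7.6% chance that X exceeds -33.83.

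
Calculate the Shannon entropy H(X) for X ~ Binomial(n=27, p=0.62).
2.3431 nats

We have X ~ Binomial(n=27, p=0.62).

The Shannon entropy measures the uncertainty or information content of the distribution.

For a Binomial distribution with n=27, p=0.62:
H(X) = 2.3431 nats

(In bits, this would be 3.3804 bits.)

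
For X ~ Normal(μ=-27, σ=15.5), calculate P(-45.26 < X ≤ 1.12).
0.845791

We have X ~ Normal(μ=-27, σ=15.5).

To find P(-45.26 < X ≤ 1.12), we use:
P(-45.26 < X ≤ 1.12) = P(X ≤ 1.12) - P(X ≤ -45.26)
                 = F(1.12) - F(-45.26)
                 = 0.965176 - 0.119385
                 = 0.845791

So there's approximately a 84.6% chance that X falls in this range.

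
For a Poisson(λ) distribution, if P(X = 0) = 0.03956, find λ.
λ = 3.2299

For a Poisson(λ) distribution, the PMF at 0 is:
P(X = 0) = λ^0 e^(-λ) / 0! = e^(-λ)

Given P(X = 0) = 0.03956:
e^(-λ) = 0.03956
-λ = ln(0.03956)
λ = -ln(0.03956) = 3.2299

Verification: e^(-3.2299) = 0.03956 ✓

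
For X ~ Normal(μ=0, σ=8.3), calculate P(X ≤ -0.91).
0.456348

We have X ~ Normal(μ=0, σ=8.3).

The CDF gives us P(X ≤ k).

Using the CDF:
P(X ≤ -0.91) = 0.456348

This means there's approximately a 45.6% chance that X is at most -0.91.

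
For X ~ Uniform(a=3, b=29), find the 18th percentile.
7.6800

We have X ~ Uniform(a=3, b=29).

We want to find x such that P(X ≤ x) = 0.18.

This is the 18th percentile, which means 18% of values fall below this point.

Using the inverse CDF (quantile function):
x = F⁻¹(0.18) = 7.6800

Verification: P(X ≤ 7.6800) = 0.18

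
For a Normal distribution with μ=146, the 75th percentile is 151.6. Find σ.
σ = 8.3026

For X ~ Normal(μ, σ), the p-th percentile satisfies x = μ + z_p × σ,
where z_p = Φ⁻¹(p) is the standard normal quantile.

Step 1: z_{0.75} = Φ⁻¹(0.75) = 0.6745

Step 2: Solve for σ:
151.6 = 146 + 0.6745 × σ
σ = (151.6 - 146) / 0.6745
σ = 5.60 / 0.6745
σ = 8.3026

Verification: μ + z × σ = 146 + 0.6745 × 8.3026 = 151.60 ✓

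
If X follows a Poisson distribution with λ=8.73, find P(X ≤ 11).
0.828392

We have X ~ Poisson(λ=8.73).

The CDF gives us P(X ≤ k).

Using the CDF:
P(X ≤ 11) = 0.828392

This means there's approximately a 82.8% chance that X is at most 11.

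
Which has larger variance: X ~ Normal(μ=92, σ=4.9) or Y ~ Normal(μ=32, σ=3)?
X has larger variance (24.0100 > 9.0000)

Compute the variance for each distribution:

X ~ Normal(μ=92, σ=4.9):
Var(X) = 24.0100

Y ~ Normal(μ=32, σ=3):
Var(Y) = 9.0000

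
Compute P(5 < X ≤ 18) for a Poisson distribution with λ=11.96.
0.942739

We have X ~ Poisson(λ=11.96).

To find P(5 < X ≤ 18), we use:
P(5 < X ≤ 18) = P(X ≤ 18) - P(X ≤ 5)
                 = F(18) - F(5)
                 = 0.963595 - 0.020857
                 = 0.942739

So there's approximately a 94.3% chance that X falls in this range.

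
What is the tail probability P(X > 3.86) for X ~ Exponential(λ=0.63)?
0.087879

We have X ~ Exponential(λ=0.63).

P(X > 3.86) = 1 - P(X ≤ 3.86)
                = 1 - F(3.86)
                = 1 - 0.912121
                = 0.087879

So there's approximately a 8.8% chance that X exceeds 3.86.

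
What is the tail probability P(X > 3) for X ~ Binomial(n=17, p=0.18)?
0.366890

We have X ~ Binomial(n=17, p=0.18).

P(X > 3) = 1 - P(X ≤ 3)
                = 1 - F(3)
                = 1 - 0.633110
                = 0.366890

So there's approximately a 36.7% chance that X exceeds 3.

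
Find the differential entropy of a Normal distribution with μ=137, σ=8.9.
3.6050 nats

We have X ~ Normal(μ=137, σ=8.9).

The differential entropy measures the uncertainty or information content of the distribution.

For a Normal distribution with μ=137, σ=8.9:
h(X) = 3.6050 nats

(In bits, this would be 5.2009 bits.)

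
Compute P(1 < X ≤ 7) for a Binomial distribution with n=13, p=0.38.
0.908272

We have X ~ Binomial(n=13, p=0.38).

To find P(1 < X ≤ 7), we use:
P(1 < X ≤ 7) = P(X ≤ 7) - P(X ≤ 1)
                 = F(7) - F(1)
                 = 0.926210 - 0.017938
                 = 0.908272

So there's approximately a 90.8% chance that X falls in this range.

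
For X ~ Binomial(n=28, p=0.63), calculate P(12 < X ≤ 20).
0.845898

We have X ~ Binomial(n=28, p=0.63).

To find P(12 < X ≤ 20), we use:
P(12 < X ≤ 20) = P(X ≤ 20) - P(X ≤ 12)
                 = F(20) - F(12)
                 = 0.869738 - 0.023840
                 = 0.845898

So there's approximately a 84.6% chance that X falls in this range.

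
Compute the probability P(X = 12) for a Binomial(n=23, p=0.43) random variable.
0.111493

We have X ~ Binomial(n=23, p=0.43).

For a Binomial distribution, the PMF gives us the probability of each outcome.

Using the PMF formula:
P(X = 12) = 0.111493

Rounded to 4 decimal places: 0.1115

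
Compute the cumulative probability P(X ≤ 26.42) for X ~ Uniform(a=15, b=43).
0.407857

We have X ~ Uniform(a=15, b=43).

The CDF gives us P(X ≤ k).

Using the CDF:
P(X ≤ 26.42) = 0.407857

This means there's approximately a 40.8% chance that X is at most 26.42.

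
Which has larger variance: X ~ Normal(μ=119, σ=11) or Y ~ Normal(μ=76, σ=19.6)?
Y has larger variance (384.1600 > 121.0000)

Compute the variance for each distribution:

X ~ Normal(μ=119, σ=11):
Var(X) = 121.0000

Y ~ Normal(μ=76, σ=19.6):
Var(Y) = 384.1600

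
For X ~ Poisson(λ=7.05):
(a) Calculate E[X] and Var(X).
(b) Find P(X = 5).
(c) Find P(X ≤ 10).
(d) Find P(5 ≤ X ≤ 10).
(a) E[X] = 7.0500, Var(X) = 7.0500
(b) P(X = 5) = 0.125889
(c) P(X ≤ 10) = 0.897892
(d) P(5 ≤ X ≤ 10) = 0.729413

We have X ~ Poisson(λ=7.05).

(a) Moments:
E[X] = 7.0500
Var(X) = 7.0500
σ = √Var(X) = 2.6552

(b) Point probability using PMF:
P(X = 5) = 0.125889

(c) Cumulative probability using CDF:
P(X ≤ 10) = F(10) = 0.897892

(d) Range probability:
P(5 ≤ X ≤ 10) = P(X ≤ 10) - P(X ≤ 4)
                   = F(10) - F(4)
                   = 0.897892 - 0.168479
                   = 0.729413

This means approximately 72.9% of outcomes fall in the interval [5, 10].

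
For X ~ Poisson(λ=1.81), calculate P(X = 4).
0.073186

We have X ~ Poisson(λ=1.81).

For a Poisson distribution, the PMF gives us the probability of each outcome.

Using the PMF formula:
P(X = 4) = 0.073186

Rounded to 4 decimal places: 0.0732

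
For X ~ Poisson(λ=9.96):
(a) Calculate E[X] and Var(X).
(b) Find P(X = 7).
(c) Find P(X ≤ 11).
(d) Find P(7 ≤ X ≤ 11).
(a) E[X] = 9.9600, Var(X) = 9.9600
(b) P(X = 7) = 0.091162
(c) P(X ≤ 11) = 0.701316
(d) P(7 ≤ X ≤ 11) = 0.568632

We have X ~ Poisson(λ=9.96).

(a) Moments:
E[X] = 9.9600
Var(X) = 9.9600
σ = √Var(X) = 3.1559

(b) Point probability using PMF:
P(X = 7) = 0.091162

(c) Cumulative probability using CDF:
P(X ≤ 11) = F(11) = 0.701316

(d) Range probability:
P(7 ≤ X ≤ 11) = P(X ≤ 11) - P(X ≤ 6)
                   = F(11) - F(6)
                   = 0.701316 - 0.132684
                   = 0.568632

This means approximately 56.9% of outcomes fall in the interval [7, 11].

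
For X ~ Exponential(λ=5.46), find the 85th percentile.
0.3475

We have X ~ Exponential(λ=5.46).

We want to find x such that P(X ≤ x) = 0.85.

This is the 85th percentile, which means 85% of values fall below this point.

Using the inverse CDF (quantile function):
x = F⁻¹(0.85) = 0.3475

Verification: P(X ≤ 0.3475) = 0.85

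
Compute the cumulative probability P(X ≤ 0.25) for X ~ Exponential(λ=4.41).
0.667960

We have X ~ Exponential(λ=4.41).

The CDF gives us P(X ≤ k).

Using the CDF:
P(X ≤ 0.25) = 0.667960

This means there's approximately a 66.8% chance that X is at most 0.25.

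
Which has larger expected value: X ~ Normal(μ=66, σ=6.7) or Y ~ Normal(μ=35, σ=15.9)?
X has larger mean (66.0000 > 35.0000)

Compute the expected value for each distribution:

X ~ Normal(μ=66, σ=6.7):
E[X] = 66.0000

Y ~ Normal(μ=35, σ=15.9):
E[Y] = 35.0000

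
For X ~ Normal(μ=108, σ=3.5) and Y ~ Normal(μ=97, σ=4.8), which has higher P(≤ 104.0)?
Y has higher probability (P(Y ≤ 104.0) = 0.9276 > P(X ≤ 104.0) = 0.1265)

Compute P(≤ 104.0) for each distribution:

X ~ Normal(μ=108, σ=3.5):
P(X ≤ 104.0) = 0.1265

Y ~ Normal(μ=97, σ=4.8):
P(Y ≤ 104.0) = 0.9276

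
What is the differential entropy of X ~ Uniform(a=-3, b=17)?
2.9957 nats

We have X ~ Uniform(a=-3, b=17).

The differential entropy measures the uncertainty or information content of the distribution.

For a Uniform distribution with a=-3, b=17:
h(X) = 2.9957 nats

(In bits, this would be 4.3219 bits.)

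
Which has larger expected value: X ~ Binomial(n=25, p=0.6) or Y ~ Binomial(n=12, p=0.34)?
X has larger mean (15.0000 > 4.0800)

Compute the expected value for each distribution:

X ~ Binomial(n=25, p=0.6):
E[X] = 15.0000

Y ~ Binomial(n=12, p=0.34):
E[Y] = 4.0800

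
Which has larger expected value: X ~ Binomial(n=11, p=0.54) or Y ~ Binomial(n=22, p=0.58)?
Y has larger mean (12.7600 > 5.9400)

Compute the expected value for each distribution:

X ~ Binomial(n=11, p=0.54):
E[X] = 5.9400

Y ~ Binomial(n=22, p=0.58):
E[Y] = 12.7600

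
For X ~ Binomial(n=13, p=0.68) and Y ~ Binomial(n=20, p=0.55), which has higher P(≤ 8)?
X has higher probability (P(X ≤ 8) = 0.4067 > P(Y ≤ 8) = 0.1308)

Compute P(≤ 8) for each distribution:

X ~ Binomial(n=13, p=0.68):
P(X ≤ 8) = 0.4067

Y ~ Binomial(n=20, p=0.55):
P(Y ≤ 8) = 0.1308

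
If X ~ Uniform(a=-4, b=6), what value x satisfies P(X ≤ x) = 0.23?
-1.7000

We have X ~ Uniform(a=-4, b=6).

We want to find x such that P(X ≤ x) = 0.23.

This is the 23rd percentile, which means 23% of values fall below this point.

Using the inverse CDF (quantile function):
x = F⁻¹(0.23) = -1.7000

Verification: P(X ≤ -1.7000) = 0.23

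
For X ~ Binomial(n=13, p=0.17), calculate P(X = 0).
0.088719

We have X ~ Binomial(n=13, p=0.17).

For a Binomial distribution, the PMF gives us the probability of each outcome.

Using the PMF formula:
P(X = 0) = 0.088719

Rounded to 4 decimal places: 0.0887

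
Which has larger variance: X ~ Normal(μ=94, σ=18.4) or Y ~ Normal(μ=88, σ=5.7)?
X has larger variance (338.5600 > 32.4900)

Compute the variance for each distribution:

X ~ Normal(μ=94, σ=18.4):
Var(X) = 338.5600

Y ~ Normal(μ=88, σ=5.7):
Var(Y) = 32.4900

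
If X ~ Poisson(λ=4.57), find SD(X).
2.1378

We have X ~ Poisson(λ=4.57).

For a Poisson distribution with λ=4.57:
σ = √Var(X) = 2.1378

The standard deviation is the square root of the variance.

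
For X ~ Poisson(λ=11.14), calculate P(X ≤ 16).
0.938776

We have X ~ Poisson(λ=11.14).

The CDF gives us P(X ≤ k).

Using the CDF:
P(X ≤ 16) = 0.938776

This means there's approximately a 93.9% chance that X is at most 16.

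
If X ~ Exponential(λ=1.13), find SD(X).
0.8850

We have X ~ Exponential(λ=1.13).

For an Exponential distribution with λ=1.13:
σ = √Var(X) = 0.8850

The standard deviation is the square root of the variance.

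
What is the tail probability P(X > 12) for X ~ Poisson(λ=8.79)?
0.109484

We have X ~ Poisson(λ=8.79).

P(X > 12) = 1 - P(X ≤ 12)
                = 1 - F(12)
                = 1 - 0.890516
                = 0.109484

So there's approximately a 10.9% chance that X exceeds 12.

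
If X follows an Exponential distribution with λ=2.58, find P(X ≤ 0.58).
0.776065

We have X ~ Exponential(λ=2.58).

The CDF gives us P(X ≤ k).

Using the CDF:
P(X ≤ 0.58) = 0.776065

This means there's approximately a 77.6% chance that X is at most 0.58.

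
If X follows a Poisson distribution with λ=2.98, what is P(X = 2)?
0.225530

We have X ~ Poisson(λ=2.98).

For a Poisson distribution, the PMF gives us the probability of each outcome.

Using the PMF formula:
P(X = 2) = 0.225530

Rounded to 4 decimal places: 0.2255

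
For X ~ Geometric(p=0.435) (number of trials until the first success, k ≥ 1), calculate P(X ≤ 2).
0.680775

We have X ~ Geometric(p=0.435) (number of trials until the first success, k ≥ 1).

The CDF gives us P(X ≤ k).

Using the CDF:
P(X ≤ 2) = 0.680775

This means there's approximately a 68.1% chance that X is at most 2.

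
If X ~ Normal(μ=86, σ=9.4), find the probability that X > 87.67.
0.429495

We have X ~ Normal(μ=86, σ=9.4).

P(X > 87.67) = 1 - P(X ≤ 87.67)
                = 1 - F(87.67)
                = 1 - 0.570505
                = 0.429495

So there's approximately a 42.9% chance that X exceeds 87.67.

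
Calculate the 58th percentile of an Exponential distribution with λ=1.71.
0.5073

We have X ~ Exponential(λ=1.71).

We want to find x such that P(X ≤ x) = 0.58.

This is the 58th percentile, which means 58% of values fall below this point.

Using the inverse CDF (quantile function):
x = F⁻¹(0.58) = 0.5073

Verification: P(X ≤ 0.5073) = 0.58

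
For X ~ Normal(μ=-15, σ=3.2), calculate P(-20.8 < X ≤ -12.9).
0.709214

We have X ~ Normal(μ=-15, σ=3.2).

To find P(-20.8 < X ≤ -12.9), we use:
P(-20.8 < X ≤ -12.9) = P(X ≤ -12.9) - P(X ≤ -20.8)
                 = F(-12.9) - F(-20.8)
                 = 0.744168 - 0.034954
                 = 0.709214

So there's approximately a 70.9% chance that X falls in this range.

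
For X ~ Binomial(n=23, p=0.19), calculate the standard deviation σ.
1.8814

We have X ~ Binomial(n=23, p=0.19).

For a Binomial distribution with n=23, p=0.19:
σ = √Var(X) = 1.8814

The standard deviation is the square root of the variance.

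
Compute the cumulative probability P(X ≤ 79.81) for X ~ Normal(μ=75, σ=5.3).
0.817941

We have X ~ Normal(μ=75, σ=5.3).

The CDF gives us P(X ≤ k).

Using the CDF:
P(X ≤ 79.81) = 0.817941

This means there's approximately a 81.8% chance that X is at most 79.81.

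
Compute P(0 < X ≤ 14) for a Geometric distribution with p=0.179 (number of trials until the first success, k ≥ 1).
0.936787

We have X ~ Geometric(p=0.179) (number of trials until the first success, k ≥ 1).

To find P(0 < X ≤ 14), we use:
P(0 < X ≤ 14) = P(X ≤ 14) - P(X ≤ 0)
                 = F(14) - F(0)
                 = 0.936787 - 0.000000
                 = 0.936787

So there's approximately a 93.7% chance that X falls in this range.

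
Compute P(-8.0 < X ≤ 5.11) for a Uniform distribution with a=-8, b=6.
0.936429

We have X ~ Uniform(a=-8, b=6).

To find P(-8.0 < X ≤ 5.11), we use:
P(-8.0 < X ≤ 5.11) = P(X ≤ 5.11) - P(X ≤ -8.0)
                 = F(5.11) - F(-8.0)
                 = 0.936429 - 0.000000
                 = 0.936429

So there's approximately a 93.6% chance that X falls in this range.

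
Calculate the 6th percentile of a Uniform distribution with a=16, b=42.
17.5600

We have X ~ Uniform(a=16, b=42).

We want to find x such that P(X ≤ x) = 0.06.

This is the 6th percentile, which means 6% of values fall below this point.

Using the inverse CDF (quantile function):
x = F⁻¹(0.06) = 17.5600

Verification: P(X ≤ 17.5600) = 0.06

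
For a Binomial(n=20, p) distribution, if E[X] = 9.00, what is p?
p = 0.45

For a Binomial(n, p) distribution:
E[X] = n × p

Given n = 20 and E[X] = 9.00:
9.00 = 20 × p
p = 9.00 / 20 = 0.45

Verification: Binomial(20, 0.45) has E[X] = 9.00 ✓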